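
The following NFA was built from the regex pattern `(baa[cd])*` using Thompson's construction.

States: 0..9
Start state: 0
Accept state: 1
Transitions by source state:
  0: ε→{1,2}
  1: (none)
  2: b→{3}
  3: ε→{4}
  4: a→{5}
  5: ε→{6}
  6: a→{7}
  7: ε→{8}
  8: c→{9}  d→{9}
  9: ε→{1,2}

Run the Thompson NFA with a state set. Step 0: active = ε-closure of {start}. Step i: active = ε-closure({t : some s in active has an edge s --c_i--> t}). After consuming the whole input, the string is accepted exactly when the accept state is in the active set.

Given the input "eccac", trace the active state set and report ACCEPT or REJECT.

initial (ε-close {0}): {0,1,2}
'e' @ 1: {}  — no active states
rest 'ccac' ignored (set empty)
after full input: {}  (accept=1 not in)

Answer: REJECT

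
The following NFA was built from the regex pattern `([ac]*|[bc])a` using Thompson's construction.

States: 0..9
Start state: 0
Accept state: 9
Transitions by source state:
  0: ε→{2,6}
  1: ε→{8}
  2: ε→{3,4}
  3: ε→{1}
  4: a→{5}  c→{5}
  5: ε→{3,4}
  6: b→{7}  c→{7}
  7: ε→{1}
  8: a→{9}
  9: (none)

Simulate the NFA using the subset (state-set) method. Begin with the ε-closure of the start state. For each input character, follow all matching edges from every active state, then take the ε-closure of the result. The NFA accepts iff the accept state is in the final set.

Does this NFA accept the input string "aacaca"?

start: ε-closure({0}) = {0,1,2,3,4,6,8}
'a' @ 1: {1,3,4,5,8,9}  [accepting]
'a' @ 2: {1,3,4,5,8,9}  [accepting]
'c' @ 3: {1,3,4,5,8}
'a' @ 4: {1,3,4,5,8,9}  [accepting]
'c' @ 5: {1,3,4,5,8}
'a' @ 6: {1,3,4,5,8,9}  [accepting]
final: {1,3,4,5,8,9}; accept 9 in set

Answer: ACCEPT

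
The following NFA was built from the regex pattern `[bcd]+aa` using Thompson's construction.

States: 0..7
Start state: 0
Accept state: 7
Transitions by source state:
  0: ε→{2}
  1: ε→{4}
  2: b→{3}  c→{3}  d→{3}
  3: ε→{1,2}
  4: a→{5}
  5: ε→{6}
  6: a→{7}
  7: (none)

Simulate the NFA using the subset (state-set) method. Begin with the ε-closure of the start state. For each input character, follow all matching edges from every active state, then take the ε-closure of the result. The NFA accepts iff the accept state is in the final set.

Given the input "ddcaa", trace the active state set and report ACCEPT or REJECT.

initial (ε-close {0}): {0,2}
'd' @ 1: {1,2,3,4}
'd' @ 2: {1,2,3,4}
'c' @ 3: {1,2,3,4}
'a' @ 4: {5,6}
'a' @ 5: {7}  [accepting]
final: {7}; accept 7 in set

Answer: ACCEPT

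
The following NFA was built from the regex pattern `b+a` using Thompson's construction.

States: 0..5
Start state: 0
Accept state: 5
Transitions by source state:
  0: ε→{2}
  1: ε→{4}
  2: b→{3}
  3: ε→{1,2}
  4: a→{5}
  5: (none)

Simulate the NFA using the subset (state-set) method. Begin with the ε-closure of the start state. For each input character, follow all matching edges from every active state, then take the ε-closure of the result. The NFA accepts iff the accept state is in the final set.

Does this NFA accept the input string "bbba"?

Answer: ACCEPT

Derivation:
S₀ = ε-closure({0}) = {0,2}
'b' @ 1: {1,2,3,4}
'b' @ 2: {1,2,3,4}
'b' @ 3: {1,2,3,4}
'a' @ 4: {5}  ✓accept
final: {5}; accept 5 in set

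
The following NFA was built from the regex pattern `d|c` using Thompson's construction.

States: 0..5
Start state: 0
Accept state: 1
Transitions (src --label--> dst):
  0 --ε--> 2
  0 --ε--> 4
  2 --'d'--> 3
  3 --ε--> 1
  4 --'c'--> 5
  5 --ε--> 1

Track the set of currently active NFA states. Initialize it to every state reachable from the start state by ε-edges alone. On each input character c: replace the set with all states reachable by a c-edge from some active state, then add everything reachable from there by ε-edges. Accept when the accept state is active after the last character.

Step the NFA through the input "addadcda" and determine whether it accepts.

Answer: REJECT

Steps:
start: ε-closure({0}) = {0,2,4}
'a' @ 1: {}  — state set empty
rest 'ddadcda' ignored (set empty)
end set {} — state 1 not in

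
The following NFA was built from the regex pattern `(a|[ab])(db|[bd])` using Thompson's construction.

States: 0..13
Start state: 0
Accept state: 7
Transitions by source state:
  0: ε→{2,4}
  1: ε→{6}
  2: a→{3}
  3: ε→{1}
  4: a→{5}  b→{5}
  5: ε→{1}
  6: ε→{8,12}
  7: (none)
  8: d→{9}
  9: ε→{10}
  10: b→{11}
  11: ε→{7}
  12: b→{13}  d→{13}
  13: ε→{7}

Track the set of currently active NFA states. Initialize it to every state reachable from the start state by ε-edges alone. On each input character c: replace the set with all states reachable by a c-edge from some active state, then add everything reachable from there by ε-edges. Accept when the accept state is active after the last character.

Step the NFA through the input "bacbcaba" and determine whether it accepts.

Answer: REJECT

Steps:
S₀ = ε-closure({0}) = {0,2,4}
'b' @ 1: {1,5,6,8,12}
'a' @ 2: {}  — state set empty
rest 'cbcaba' ignored (set empty)
after full input: {}  (accept=7 not in)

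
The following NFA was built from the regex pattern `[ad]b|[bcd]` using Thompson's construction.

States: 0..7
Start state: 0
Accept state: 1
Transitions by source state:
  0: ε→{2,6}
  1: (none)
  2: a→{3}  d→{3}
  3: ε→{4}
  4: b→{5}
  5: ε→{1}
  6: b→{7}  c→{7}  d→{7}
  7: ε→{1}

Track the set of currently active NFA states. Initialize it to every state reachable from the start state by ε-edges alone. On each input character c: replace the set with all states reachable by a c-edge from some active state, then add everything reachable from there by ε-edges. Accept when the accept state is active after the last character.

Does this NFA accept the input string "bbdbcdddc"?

S₀ = ε-closure({0}) = {0,2,6}
'b' @ 1: {1,7}  [accepting]
'b' @ 2: {}  — dead — no transitions
rest 'dbcdddc' ignored (set empty)
end set {} — state 1 not in

Answer: REJECT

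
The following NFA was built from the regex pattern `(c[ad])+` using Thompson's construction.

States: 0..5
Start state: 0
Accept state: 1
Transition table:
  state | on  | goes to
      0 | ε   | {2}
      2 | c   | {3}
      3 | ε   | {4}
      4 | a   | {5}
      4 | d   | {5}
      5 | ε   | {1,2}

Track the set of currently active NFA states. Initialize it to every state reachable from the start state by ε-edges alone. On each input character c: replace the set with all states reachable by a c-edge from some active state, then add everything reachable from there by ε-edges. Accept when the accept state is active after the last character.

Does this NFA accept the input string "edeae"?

Answer: REJECT

Trace:
initial (ε-close {0}): {0,2}
'e' @ 1: {}  — no active states
rest 'deae' ignored (set empty)
end set {} — state 1 not in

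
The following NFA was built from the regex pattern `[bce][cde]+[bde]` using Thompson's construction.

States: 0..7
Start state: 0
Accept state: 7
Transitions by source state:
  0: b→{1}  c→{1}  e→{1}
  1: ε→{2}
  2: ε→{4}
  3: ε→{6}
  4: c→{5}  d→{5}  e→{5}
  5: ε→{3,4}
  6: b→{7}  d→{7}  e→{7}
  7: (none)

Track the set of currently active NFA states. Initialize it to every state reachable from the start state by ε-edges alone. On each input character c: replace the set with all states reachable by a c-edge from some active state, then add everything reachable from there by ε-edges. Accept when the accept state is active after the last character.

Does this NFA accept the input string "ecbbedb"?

Answer: REJECT

Derivation:
S₀ = ε-closure({0}) = {0}
'e' @ 1: {1,2,4}
'c' @ 2: {3,4,5,6}
'b' @ 3: {7}  (accept∈set)
'b' @ 4: {}  — dead — no transitions
rest 'edb' ignored (set empty)
final: {}; accept 7 not in set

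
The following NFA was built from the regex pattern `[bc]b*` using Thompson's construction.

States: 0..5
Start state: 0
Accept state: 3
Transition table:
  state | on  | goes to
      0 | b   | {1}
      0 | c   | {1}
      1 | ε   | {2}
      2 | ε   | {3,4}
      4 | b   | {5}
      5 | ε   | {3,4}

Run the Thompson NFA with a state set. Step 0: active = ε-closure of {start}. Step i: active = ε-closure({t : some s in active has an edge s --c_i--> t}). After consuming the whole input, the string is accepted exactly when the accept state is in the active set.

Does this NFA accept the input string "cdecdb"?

S₀ = ε-closure({0}) = {0}
'c' @ 1: {1,2,3,4}  [accepting]
'd' @ 2: {}  — dead — no transitions
rest 'ecdb' ignored (set empty)
after full input: {}  (accept=3 not in)

Answer: REJECT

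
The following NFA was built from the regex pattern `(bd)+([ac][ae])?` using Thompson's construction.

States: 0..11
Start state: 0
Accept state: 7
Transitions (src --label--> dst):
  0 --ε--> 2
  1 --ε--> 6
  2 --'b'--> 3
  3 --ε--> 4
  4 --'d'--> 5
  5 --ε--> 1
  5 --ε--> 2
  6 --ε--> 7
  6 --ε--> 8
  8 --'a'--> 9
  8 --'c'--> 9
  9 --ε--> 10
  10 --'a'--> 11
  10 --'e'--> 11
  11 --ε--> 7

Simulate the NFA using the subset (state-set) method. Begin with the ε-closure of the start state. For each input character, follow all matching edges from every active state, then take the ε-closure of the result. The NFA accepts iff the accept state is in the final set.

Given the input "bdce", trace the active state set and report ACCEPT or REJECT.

S₀ = ε-closure({0}) = {0,2}
'b' @ 1: {3,4}
'd' @ 2: {1,2,5,6,7,8}  (accept∈set)
'c' @ 3: {9,10}
'e' @ 4: {7,11}  (accept∈set)
after full input: {7,11}  (accept=7 in)

Answer: ACCEPT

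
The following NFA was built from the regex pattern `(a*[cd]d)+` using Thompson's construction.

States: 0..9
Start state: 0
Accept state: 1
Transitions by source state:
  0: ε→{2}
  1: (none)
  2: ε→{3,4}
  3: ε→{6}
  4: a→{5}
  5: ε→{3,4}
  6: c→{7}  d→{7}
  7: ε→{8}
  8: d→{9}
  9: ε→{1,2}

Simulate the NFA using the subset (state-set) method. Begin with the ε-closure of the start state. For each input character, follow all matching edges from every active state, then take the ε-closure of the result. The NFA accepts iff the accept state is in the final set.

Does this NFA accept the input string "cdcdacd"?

initial (ε-close {0}): {0,2,3,4,6}
'c' @ 1: {7,8}
'd' @ 2: {1,2,3,4,6,9}  (accept∈set)
'c' @ 3: {7,8}
'd' @ 4: {1,2,3,4,6,9}  (accept∈set)
'a' @ 5: {3,4,5,6}
'c' @ 6: {7,8}
'd' @ 7: {1,2,3,4,6,9}  (accept∈set)
end set {1,2,3,4,6,9} — state 1 in

Answer: ACCEPT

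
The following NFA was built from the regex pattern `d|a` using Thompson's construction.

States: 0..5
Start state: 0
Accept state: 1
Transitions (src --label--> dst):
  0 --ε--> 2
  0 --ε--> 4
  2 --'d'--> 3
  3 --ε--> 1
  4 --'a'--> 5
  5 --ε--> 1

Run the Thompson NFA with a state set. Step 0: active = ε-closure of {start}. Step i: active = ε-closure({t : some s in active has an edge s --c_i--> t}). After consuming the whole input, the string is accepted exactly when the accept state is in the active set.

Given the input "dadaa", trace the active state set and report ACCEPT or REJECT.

start: ε-closure({0}) = {0,2,4}
'd' @ 1: {1,3}  ✓accept
'a' @ 2: {}  — state set empty
rest 'daa' ignored (set empty)
after full input: {}  (accept=1 not in)

Answer: REJECT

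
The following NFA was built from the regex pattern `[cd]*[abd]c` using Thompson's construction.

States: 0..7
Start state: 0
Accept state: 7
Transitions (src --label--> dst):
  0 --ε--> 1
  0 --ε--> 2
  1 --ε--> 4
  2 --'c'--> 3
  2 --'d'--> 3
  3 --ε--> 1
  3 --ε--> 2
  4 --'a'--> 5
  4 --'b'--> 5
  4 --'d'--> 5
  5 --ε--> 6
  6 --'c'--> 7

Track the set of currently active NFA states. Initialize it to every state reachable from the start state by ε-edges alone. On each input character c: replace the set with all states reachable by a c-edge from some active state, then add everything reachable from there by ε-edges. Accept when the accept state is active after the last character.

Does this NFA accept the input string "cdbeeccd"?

Answer: REJECT

Derivation:
initial (ε-close {0}): {0,1,2,4}
'c' @ 1: {1,2,3,4}
'd' @ 2: {1,2,3,4,5,6}
'b' @ 3: {5,6}
'e' @ 4: {}  — dead — no transitions
rest 'eccd' ignored (set empty)
end set {} — state 7 not in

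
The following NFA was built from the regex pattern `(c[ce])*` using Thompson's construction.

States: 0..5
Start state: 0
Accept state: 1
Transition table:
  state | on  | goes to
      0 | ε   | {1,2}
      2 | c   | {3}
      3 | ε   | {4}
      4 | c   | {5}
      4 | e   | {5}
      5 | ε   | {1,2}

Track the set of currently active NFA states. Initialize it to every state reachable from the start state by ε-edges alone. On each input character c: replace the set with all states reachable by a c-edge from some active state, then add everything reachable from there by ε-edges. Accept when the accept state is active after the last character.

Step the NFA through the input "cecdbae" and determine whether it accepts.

Answer: REJECT

Derivation:
initial (ε-close {0}): {0,1,2}
'c' @ 1: {3,4}
'e' @ 2: {1,2,5}  ✓accept
'c' @ 3: {3,4}
'd' @ 4: {}  — state set empty
rest 'bae' ignored (set empty)
after full input: {}  (accept=1 not in)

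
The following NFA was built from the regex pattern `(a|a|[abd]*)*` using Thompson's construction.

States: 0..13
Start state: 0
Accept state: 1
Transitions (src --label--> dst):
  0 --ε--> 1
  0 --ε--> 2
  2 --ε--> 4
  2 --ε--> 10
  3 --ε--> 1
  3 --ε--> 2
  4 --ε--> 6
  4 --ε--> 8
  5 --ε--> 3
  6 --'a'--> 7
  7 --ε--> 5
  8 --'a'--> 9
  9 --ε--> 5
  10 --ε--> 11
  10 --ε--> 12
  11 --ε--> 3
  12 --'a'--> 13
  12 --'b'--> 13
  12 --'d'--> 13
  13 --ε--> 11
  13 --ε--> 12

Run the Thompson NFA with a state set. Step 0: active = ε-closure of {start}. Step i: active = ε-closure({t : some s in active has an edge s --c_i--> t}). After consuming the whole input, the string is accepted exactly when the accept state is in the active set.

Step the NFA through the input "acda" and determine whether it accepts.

Answer: REJECT

Steps:
S₀ = ε-closure({0}) = {0,1,2,3,4,6,8,10,11,12}
'a' @ 1: {1,2,3,4,5,6,7,8,9,10,11,12,13}  (accept∈set)
'c' @ 2: {}  — state set empty
rest 'da' ignored (set empty)
after full input: {}  (accept=1 not in)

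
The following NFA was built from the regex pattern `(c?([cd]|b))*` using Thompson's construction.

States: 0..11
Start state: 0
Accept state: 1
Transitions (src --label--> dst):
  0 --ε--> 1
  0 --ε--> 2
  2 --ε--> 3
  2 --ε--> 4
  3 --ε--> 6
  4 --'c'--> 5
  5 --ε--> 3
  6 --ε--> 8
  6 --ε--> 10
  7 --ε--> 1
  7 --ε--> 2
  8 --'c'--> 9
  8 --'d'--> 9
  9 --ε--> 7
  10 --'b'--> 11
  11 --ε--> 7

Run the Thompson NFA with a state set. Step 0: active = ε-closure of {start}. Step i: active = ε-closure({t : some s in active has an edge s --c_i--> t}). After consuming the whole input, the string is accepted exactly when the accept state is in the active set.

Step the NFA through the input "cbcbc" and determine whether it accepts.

Answer: ACCEPT

Steps:
start: ε-closure({0}) = {0,1,2,3,4,6,8,10}
'c' @ 1: {1,2,3,4,5,6,7,8,9,10}  ✓accept
'b' @ 2: {1,2,3,4,6,7,8,10,11}  ✓accept
'c' @ 3: {1,2,3,4,5,6,7,8,9,10}  ✓accept
'b' @ 4: {1,2,3,4,6,7,8,10,11}  ✓accept
'c' @ 5: {1,2,3,4,5,6,7,8,9,10}  ✓accept
after full input: {1,2,3,4,5,6,7,8,9,10}  (accept=1 in)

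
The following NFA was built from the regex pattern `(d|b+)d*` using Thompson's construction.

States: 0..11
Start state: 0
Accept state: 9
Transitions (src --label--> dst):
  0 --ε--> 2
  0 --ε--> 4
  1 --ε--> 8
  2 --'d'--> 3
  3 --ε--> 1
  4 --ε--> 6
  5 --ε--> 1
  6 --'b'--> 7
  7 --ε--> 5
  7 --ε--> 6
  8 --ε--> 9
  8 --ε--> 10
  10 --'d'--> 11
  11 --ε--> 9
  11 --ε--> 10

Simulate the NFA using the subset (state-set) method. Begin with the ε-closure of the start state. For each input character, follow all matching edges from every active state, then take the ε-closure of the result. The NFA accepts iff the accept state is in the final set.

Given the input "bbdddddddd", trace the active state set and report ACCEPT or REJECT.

start: ε-closure({0}) = {0,2,4,6}
'b' @ 1: {1,5,6,7,8,9,10}  (accept∈set)
'b' @ 2: {1,5,6,7,8,9,10}  (accept∈set)
'd' @ 3: {9,10,11}  (accept∈set)
'd' @ 4: {9,10,11}  (accept∈set)
'd' @ 5: {9,10,11}  (accept∈set)
'd' @ 6: {9,10,11}  (accept∈set)
'd' @ 7: {9,10,11}  (accept∈set)
'd' @ 8: {9,10,11}  (accept∈set)
'd' @ 9: {9,10,11}  (accept∈set)
'd' @ 10: {9,10,11}  (accept∈set)
final: {9,10,11}; accept 9 in set

Answer: ACCEPT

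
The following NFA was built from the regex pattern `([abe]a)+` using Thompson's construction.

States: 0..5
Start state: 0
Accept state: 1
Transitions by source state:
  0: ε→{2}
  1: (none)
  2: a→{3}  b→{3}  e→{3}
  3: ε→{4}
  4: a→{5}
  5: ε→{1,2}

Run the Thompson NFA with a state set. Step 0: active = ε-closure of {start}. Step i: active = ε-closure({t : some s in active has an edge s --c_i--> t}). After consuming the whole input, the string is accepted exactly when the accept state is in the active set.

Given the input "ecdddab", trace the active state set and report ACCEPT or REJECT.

S₀ = ε-closure({0}) = {0,2}
'e' @ 1: {3,4}
'c' @ 2: {}  — state set empty
rest 'dddab' ignored (set empty)
end set {} — state 1 not in

Answer: REJECT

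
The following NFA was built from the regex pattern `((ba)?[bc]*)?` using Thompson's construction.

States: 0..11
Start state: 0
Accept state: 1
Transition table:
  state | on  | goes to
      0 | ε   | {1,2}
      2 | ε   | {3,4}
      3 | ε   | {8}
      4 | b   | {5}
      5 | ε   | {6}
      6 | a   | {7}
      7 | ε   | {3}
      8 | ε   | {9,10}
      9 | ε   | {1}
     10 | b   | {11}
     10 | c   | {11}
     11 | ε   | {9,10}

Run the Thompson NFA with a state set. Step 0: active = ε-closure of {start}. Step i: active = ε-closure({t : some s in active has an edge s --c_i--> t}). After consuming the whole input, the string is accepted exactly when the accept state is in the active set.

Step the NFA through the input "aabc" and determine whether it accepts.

S₀ = ε-closure({0}) = {0,1,2,3,4,8,9,10}
'a' @ 1: {}  — dead — no transitions
rest 'abc' ignored (set empty)
end set {} — state 1 not in

Answer: REJECT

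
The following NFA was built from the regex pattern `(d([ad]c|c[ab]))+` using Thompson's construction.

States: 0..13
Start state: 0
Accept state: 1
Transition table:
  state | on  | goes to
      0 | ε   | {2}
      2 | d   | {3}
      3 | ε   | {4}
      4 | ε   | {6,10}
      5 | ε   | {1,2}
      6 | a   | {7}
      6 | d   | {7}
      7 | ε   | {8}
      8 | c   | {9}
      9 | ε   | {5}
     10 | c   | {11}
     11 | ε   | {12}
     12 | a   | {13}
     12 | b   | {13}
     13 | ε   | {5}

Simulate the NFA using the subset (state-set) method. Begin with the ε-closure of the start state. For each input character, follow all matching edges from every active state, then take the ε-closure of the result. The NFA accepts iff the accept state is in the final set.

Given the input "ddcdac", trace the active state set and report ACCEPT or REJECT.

Answer: ACCEPT

Trace:
initial (ε-close {0}): {0,2}
'd' @ 1: {3,4,6,10}
'd' @ 2: {7,8}
'c' @ 3: {1,2,5,9}  ✓accept
'd' @ 4: {3,4,6,10}
'a' @ 5: {7,8}
'c' @ 6: {1,2,5,9}  ✓accept
after full input: {1,2,5,9}  (accept=1 in)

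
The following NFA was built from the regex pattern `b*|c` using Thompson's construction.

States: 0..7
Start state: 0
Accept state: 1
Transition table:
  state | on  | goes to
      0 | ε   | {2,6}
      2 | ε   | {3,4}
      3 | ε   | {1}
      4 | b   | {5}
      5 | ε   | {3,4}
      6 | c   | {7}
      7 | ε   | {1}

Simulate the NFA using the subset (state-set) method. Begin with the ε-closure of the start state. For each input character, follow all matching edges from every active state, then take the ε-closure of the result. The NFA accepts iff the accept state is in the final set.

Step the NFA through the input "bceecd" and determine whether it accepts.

start: ε-closure({0}) = {0,1,2,3,4,6}
'b' @ 1: {1,3,4,5}  (accept∈set)
'c' @ 2: {}  — no active states
rest 'eecd' ignored (set empty)
final: {}; accept 1 not in set

Answer: REJECT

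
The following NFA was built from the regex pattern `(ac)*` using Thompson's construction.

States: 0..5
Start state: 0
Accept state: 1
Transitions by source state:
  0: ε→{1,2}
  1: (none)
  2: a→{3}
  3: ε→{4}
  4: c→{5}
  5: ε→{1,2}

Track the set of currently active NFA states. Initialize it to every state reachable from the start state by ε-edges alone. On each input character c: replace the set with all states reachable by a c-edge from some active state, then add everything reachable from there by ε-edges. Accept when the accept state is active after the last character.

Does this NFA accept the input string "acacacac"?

Answer: ACCEPT

Trace:
initial (ε-close {0}): {0,1,2}
'a' @ 1: {3,4}
'c' @ 2: {1,2,5}  [accepting]
'a' @ 3: {3,4}
'c' @ 4: {1,2,5}  [accepting]
'a' @ 5: {3,4}
'c' @ 6: {1,2,5}  [accepting]
'a' @ 7: {3,4}
'c' @ 8: {1,2,5}  [accepting]
final: {1,2,5}; accept 1 in set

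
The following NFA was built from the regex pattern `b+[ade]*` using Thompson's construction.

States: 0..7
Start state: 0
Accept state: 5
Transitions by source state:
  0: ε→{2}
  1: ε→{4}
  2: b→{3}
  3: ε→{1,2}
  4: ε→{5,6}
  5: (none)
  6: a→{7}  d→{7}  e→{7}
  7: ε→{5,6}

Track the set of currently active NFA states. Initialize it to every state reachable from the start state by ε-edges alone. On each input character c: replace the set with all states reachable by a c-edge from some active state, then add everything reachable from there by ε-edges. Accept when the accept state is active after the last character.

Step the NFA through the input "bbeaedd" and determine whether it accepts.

initial (ε-close {0}): {0,2}
'b' @ 1: {1,2,3,4,5,6}  ✓accept
'b' @ 2: {1,2,3,4,5,6}  ✓accept
'e' @ 3: {5,6,7}  ✓accept
'a' @ 4: {5,6,7}  ✓accept
'e' @ 5: {5,6,7}  ✓accept
'd' @ 6: {5,6,7}  ✓accept
'd' @ 7: {5,6,7}  ✓accept
after full input: {5,6,7}  (accept=5 in)

Answer: ACCEPT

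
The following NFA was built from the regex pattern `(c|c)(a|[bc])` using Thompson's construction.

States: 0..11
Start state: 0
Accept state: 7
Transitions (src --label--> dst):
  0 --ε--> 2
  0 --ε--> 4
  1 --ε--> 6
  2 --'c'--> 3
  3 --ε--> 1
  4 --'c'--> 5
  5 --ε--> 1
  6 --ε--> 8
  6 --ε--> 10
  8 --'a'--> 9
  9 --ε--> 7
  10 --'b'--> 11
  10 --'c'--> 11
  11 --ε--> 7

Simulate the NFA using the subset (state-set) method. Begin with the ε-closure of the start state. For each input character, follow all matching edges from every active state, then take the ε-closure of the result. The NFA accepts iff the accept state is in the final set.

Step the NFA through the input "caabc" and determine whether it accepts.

S₀ = ε-closure({0}) = {0,2,4}
'c' @ 1: {1,3,5,6,8,10}
'a' @ 2: {7,9}  (accept∈set)
'a' @ 3: {}  — state set empty
rest 'bc' ignored (set empty)
after full input: {}  (accept=7 not in)

Answer: REJECT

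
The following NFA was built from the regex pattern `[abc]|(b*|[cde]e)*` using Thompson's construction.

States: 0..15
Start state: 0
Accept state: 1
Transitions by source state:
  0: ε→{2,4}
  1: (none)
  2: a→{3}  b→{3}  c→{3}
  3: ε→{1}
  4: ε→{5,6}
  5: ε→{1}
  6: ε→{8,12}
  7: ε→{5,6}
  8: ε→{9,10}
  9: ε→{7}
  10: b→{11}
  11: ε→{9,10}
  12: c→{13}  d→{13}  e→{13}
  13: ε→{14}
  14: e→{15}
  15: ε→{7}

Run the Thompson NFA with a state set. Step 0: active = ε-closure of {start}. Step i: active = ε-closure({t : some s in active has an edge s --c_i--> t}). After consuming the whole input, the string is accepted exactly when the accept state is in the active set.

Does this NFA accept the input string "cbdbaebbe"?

initial (ε-close {0}): {0,1,2,4,5,6,7,8,9,10,12}
'c' @ 1: {1,3,13,14}  (accept∈set)
'b' @ 2: {}  — dead — no transitions
rest 'dbaebbe' ignored (set empty)
after full input: {}  (accept=1 not in)

Answer: REJECT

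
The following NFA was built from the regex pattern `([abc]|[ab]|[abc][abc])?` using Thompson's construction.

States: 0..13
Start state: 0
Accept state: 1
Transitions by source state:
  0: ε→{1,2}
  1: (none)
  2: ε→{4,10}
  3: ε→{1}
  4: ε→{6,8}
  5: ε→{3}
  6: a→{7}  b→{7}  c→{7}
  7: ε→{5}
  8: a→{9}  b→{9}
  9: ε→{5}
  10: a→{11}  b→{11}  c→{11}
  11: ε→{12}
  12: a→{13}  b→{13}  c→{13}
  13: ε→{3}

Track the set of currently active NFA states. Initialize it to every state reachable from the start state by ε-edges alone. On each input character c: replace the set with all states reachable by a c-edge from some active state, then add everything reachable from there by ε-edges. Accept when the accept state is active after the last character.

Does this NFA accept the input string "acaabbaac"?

Answer: REJECT

Steps:
initial (ε-close {0}): {0,1,2,4,6,8,10}
'a' @ 1: {1,3,5,7,9,11,12}  ✓accept
'c' @ 2: {1,3,13}  ✓accept
'a' @ 3: {}  — no active states
rest 'abbaac' ignored (set empty)
final: {}; accept 1 not in set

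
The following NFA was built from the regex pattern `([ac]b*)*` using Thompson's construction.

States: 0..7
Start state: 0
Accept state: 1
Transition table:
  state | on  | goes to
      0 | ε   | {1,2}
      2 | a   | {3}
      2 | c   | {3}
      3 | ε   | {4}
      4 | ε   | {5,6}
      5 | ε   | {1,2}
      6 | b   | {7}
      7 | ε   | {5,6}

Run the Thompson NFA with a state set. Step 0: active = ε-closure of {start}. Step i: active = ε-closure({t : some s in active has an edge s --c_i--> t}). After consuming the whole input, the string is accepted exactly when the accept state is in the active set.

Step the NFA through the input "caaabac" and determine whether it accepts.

start: ε-closure({0}) = {0,1,2}
'c' @ 1: {1,2,3,4,5,6}  [accepting]
'a' @ 2: {1,2,3,4,5,6}  [accepting]
'a' @ 3: {1,2,3,4,5,6}  [accepting]
'a' @ 4: {1,2,3,4,5,6}  [accepting]
'b' @ 5: {1,2,5,6,7}  [accepting]
'a' @ 6: {1,2,3,4,5,6}  [accepting]
'c' @ 7: {1,2,3,4,5,6}  [accepting]
end set {1,2,3,4,5,6} — state 1 in

Answer: ACCEPT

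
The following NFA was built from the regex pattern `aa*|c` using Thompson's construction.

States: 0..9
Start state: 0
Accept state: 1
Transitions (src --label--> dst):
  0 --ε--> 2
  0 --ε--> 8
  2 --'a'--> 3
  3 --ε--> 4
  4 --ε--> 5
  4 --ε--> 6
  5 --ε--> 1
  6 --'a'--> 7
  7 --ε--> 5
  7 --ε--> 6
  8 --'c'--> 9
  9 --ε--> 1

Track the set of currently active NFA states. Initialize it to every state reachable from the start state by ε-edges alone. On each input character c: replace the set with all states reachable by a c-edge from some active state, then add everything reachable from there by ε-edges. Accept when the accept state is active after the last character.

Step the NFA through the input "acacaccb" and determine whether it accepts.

Answer: REJECT

Derivation:
initial (ε-close {0}): {0,2,8}
'a' @ 1: {1,3,4,5,6}  ✓accept
'c' @ 2: {}  — state set empty
rest 'acaccb' ignored (set empty)
after full input: {}  (accept=1 not in)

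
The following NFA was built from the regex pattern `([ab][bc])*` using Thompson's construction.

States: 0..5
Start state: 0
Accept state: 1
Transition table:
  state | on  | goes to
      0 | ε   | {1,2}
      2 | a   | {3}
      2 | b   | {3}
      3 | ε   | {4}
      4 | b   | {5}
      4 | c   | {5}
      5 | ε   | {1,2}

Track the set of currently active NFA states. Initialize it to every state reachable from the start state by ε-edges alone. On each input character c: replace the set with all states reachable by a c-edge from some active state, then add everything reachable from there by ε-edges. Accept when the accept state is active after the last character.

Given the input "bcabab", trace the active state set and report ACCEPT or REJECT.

Answer: ACCEPT

Steps:
start: ε-closure({0}) = {0,1,2}
'b' @ 1: {3,4}
'c' @ 2: {1,2,5}  [accepting]
'a' @ 3: {3,4}
'b' @ 4: {1,2,5}  [accepting]
'a' @ 5: {3,4}
'b' @ 6: {1,2,5}  [accepting]
final: {1,2,5}; accept 1 in set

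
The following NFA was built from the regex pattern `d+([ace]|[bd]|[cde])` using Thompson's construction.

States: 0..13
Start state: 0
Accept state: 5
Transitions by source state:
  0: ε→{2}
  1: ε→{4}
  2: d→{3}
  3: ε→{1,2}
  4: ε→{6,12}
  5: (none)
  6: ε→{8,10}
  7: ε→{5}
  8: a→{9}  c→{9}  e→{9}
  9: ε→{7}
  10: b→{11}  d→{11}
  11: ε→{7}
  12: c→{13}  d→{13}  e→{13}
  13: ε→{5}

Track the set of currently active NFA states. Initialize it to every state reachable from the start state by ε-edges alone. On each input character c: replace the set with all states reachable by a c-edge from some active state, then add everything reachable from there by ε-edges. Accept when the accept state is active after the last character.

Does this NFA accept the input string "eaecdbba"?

Answer: REJECT

Steps:
initial (ε-close {0}): {0,2}
'e' @ 1: {}  — no active states
rest 'aecdbba' ignored (set empty)
end set {} — state 5 not in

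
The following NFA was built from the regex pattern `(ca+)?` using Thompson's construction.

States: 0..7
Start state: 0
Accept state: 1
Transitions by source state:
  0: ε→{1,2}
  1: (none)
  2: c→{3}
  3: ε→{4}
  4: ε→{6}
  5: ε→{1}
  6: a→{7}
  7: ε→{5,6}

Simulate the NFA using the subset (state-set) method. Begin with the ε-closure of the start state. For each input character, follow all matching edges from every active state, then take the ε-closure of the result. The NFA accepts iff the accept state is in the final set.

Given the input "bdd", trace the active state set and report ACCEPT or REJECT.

Answer: REJECT

Trace:
S₀ = ε-closure({0}) = {0,1,2}
'b' @ 1: {}  — no active states
rest 'dd' ignored (set empty)
final: {}; accept 1 not in set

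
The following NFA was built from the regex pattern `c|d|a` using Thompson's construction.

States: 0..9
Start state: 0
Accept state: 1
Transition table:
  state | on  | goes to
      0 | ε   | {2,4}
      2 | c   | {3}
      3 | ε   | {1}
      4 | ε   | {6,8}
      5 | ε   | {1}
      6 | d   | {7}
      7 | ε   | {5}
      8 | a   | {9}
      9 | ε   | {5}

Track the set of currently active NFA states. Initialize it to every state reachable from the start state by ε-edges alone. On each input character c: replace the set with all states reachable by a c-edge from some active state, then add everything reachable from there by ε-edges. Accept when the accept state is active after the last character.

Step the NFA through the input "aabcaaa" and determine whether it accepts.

S₀ = ε-closure({0}) = {0,2,4,6,8}
'a' @ 1: {1,5,9}  [accepting]
'a' @ 2: {}  — state set empty
rest 'bcaaa' ignored (set empty)
after full input: {}  (accept=1 not in)

Answer: REJECT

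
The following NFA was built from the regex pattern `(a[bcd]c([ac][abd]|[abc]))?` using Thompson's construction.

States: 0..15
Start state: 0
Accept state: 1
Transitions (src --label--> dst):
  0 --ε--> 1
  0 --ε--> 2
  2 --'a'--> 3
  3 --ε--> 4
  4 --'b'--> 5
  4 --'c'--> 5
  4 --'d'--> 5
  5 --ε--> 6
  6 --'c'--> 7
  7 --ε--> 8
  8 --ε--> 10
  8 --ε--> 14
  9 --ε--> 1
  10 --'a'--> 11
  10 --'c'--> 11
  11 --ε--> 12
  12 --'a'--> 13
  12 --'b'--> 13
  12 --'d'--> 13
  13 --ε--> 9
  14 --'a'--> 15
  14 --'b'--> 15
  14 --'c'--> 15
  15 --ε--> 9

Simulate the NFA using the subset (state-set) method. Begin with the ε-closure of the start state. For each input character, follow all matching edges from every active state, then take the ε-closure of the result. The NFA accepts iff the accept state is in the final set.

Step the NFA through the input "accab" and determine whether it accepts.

initial (ε-close {0}): {0,1,2}
'a' @ 1: {3,4}
'c' @ 2: {5,6}
'c' @ 3: {7,8,10,14}
'a' @ 4: {1,9,11,12,15}  [accepting]
'b' @ 5: {1,9,13}  [accepting]
final: {1,9,13}; accept 1 in set

Answer: ACCEPT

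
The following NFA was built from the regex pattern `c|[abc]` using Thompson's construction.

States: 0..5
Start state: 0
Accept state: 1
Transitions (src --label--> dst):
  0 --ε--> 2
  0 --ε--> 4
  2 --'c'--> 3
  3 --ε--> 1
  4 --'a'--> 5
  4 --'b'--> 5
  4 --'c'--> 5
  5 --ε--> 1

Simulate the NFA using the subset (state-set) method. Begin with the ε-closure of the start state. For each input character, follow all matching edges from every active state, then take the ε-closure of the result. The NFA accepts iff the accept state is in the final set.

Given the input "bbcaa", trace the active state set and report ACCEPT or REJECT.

initial (ε-close {0}): {0,2,4}
'b' @ 1: {1,5}  (accept∈set)
'b' @ 2: {}  — state set empty
rest 'caa' ignored (set empty)
final: {}; accept 1 not in set

Answer: REJECT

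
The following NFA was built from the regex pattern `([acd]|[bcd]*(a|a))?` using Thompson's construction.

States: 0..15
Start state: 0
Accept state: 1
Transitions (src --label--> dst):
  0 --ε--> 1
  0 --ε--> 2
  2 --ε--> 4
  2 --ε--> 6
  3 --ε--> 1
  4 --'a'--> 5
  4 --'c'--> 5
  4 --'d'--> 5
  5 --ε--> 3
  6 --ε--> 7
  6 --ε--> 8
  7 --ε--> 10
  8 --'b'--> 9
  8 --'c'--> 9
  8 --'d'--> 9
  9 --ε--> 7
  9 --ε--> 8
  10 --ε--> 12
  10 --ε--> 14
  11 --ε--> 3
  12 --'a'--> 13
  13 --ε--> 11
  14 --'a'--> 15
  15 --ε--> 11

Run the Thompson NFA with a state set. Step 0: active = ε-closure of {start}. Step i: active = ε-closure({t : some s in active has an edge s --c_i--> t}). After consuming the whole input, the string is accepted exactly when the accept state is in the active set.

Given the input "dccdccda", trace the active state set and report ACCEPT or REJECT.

S₀ = ε-closure({0}) = {0,1,2,4,6,7,8,10,12,14}
'd' @ 1: {1,3,5,7,8,9,10,12,14}  (accept∈set)
'c' @ 2: {7,8,9,10,12,14}
'c' @ 3: {7,8,9,10,12,14}
'd' @ 4: {7,8,9,10,12,14}
'c' @ 5: {7,8,9,10,12,14}
'c' @ 6: {7,8,9,10,12,14}
'd' @ 7: {7,8,9,10,12,14}
'a' @ 8: {1,3,11,13,15}  (accept∈set)
final: {1,3,11,13,15}; accept 1 in set

Answer: ACCEPT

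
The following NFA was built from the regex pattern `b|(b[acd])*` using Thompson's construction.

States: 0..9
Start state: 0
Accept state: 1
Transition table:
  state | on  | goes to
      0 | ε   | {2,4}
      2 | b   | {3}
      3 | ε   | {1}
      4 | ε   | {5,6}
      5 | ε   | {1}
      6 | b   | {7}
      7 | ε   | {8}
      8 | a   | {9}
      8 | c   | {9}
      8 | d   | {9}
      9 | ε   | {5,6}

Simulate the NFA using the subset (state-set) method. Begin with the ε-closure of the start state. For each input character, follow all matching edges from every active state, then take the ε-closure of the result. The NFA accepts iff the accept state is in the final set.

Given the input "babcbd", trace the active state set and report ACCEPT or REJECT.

initial (ε-close {0}): {0,1,2,4,5,6}
'b' @ 1: {1,3,7,8}  [accepting]
'a' @ 2: {1,5,6,9}  [accepting]
'b' @ 3: {7,8}
'c' @ 4: {1,5,6,9}  [accepting]
'b' @ 5: {7,8}
'd' @ 6: {1,5,6,9}  [accepting]
after full input: {1,5,6,9}  (accept=1 in)

Answer: ACCEPT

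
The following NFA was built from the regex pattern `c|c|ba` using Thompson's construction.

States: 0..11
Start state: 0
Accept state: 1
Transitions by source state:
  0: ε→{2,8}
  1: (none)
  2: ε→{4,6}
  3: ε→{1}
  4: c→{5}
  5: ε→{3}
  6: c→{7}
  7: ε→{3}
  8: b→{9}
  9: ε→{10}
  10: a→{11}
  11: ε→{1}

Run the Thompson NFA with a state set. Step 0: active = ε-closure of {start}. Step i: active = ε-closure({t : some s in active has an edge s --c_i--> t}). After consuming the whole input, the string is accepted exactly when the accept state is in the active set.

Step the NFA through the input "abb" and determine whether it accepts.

Answer: REJECT

Trace:
S₀ = ε-closure({0}) = {0,2,4,6,8}
'a' @ 1: {}  — state set empty
rest 'bb' ignored (set empty)
end set {} — state 1 not in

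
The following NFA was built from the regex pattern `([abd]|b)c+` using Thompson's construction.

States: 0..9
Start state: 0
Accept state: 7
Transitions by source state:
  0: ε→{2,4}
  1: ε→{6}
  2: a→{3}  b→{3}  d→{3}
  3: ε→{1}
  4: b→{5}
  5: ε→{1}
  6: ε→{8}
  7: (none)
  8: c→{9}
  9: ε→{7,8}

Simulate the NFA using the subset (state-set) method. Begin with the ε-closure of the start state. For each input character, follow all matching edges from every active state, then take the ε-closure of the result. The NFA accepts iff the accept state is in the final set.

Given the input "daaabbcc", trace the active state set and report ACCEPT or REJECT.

Answer: REJECT

Derivation:
start: ε-closure({0}) = {0,2,4}
'd' @ 1: {1,3,6,8}
'a' @ 2: {}  — no active states
rest 'aabbcc' ignored (set empty)
after full input: {}  (accept=7 not in)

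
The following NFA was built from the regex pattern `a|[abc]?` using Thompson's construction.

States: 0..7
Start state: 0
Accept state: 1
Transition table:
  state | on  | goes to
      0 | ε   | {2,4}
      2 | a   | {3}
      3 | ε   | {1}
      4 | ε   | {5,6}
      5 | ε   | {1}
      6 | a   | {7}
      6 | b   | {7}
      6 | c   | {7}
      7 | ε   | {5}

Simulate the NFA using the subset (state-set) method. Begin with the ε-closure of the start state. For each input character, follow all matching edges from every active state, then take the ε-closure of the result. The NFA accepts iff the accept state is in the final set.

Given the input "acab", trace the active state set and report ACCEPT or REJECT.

start: ε-closure({0}) = {0,1,2,4,5,6}
'a' @ 1: {1,3,5,7}  (accept∈set)
'c' @ 2: {}  — no active states
rest 'ab' ignored (set empty)
after full input: {}  (accept=1 not in)

Answer: REJECT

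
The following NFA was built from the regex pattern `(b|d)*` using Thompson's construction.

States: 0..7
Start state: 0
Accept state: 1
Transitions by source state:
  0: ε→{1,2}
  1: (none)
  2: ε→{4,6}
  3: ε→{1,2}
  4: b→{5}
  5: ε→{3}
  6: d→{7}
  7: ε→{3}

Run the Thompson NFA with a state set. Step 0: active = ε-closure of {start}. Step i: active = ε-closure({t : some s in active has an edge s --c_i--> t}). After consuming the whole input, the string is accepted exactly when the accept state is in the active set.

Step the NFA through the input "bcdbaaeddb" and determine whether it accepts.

start: ε-closure({0}) = {0,1,2,4,6}
'b' @ 1: {1,2,3,4,5,6}  [accepting]
'c' @ 2: {}  — state set empty
rest 'dbaaeddb' ignored (set empty)
final: {}; accept 1 not in set

Answer: REJECT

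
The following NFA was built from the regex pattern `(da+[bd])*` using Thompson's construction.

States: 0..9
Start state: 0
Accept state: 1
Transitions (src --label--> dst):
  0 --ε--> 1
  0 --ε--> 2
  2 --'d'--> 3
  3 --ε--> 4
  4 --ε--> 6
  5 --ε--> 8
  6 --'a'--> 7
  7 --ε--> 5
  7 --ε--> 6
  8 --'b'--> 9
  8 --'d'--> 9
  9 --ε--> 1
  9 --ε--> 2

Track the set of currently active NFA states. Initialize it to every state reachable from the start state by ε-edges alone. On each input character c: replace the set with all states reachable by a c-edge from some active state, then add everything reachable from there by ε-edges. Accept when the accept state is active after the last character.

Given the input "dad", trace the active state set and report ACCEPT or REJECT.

S₀ = ε-closure({0}) = {0,1,2}
'd' @ 1: {3,4,6}
'a' @ 2: {5,6,7,8}
'd' @ 3: {1,2,9}  ✓accept
end set {1,2,9} — state 1 in

Answer: ACCEPT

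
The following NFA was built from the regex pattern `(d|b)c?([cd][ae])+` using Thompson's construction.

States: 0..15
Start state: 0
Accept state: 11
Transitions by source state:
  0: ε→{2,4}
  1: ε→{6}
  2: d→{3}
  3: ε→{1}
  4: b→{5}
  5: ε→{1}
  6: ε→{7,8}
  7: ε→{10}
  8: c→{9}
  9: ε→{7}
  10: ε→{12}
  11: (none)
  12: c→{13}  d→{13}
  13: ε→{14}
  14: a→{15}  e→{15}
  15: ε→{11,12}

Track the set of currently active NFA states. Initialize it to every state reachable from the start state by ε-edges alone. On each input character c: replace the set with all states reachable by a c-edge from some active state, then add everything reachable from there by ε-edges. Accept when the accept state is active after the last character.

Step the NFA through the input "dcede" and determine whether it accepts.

initial (ε-close {0}): {0,2,4}
'd' @ 1: {1,3,6,7,8,10,12}
'c' @ 2: {7,9,10,12,13,14}
'e' @ 3: {11,12,15}  (accept∈set)
'd' @ 4: {13,14}
'e' @ 5: {11,12,15}  (accept∈set)
after full input: {11,12,15}  (accept=11 in)

Answer: ACCEPT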